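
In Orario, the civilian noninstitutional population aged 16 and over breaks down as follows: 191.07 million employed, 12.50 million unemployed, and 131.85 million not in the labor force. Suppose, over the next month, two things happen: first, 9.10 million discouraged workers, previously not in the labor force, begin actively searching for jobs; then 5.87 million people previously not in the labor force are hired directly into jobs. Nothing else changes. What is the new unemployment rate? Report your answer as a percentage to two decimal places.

Initially, labor force = 191.07 + 12.50 = 203.57 million, so u = 12.50/203.57 = 6.14%.
After the first change, unemployed and labor force both rise by 9.10 → E = 191.07, U = 21.60, labor force = 212.67 million.
After the second change, employed and labor force both rise by 5.87; unemployed unchanged → E = 196.94, U = 21.60, labor force = 218.54 million.
New unemployment rate = 21.60 / 218.54 = 9.88%.

New unemployment rate ≈ 9.88%.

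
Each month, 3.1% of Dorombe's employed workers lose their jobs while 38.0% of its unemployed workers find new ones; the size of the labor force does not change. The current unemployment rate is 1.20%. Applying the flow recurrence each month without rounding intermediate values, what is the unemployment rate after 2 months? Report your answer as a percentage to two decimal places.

Unemployment rate after two months ≈ 5.34%.

With a fixed labor force, u_{t+1} = u_t + s·(1−u_t) − f·u_t = u_t·(1−s−f) + s.
Here 1−s−f = 0.589 and s = 0.031.
u_1 = 0.012000 × 0.589 + 0.031 = 0.038068.
u_2 = 0.038068 × 0.589 + 0.031 = 0.053422.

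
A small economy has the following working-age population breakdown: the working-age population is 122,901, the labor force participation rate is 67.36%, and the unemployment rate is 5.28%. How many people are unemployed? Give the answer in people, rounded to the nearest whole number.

Labor force = 0.6736 × 122,901 = 82,786.
Unemployed = 0.0528 × 82,786 ≈ 4,371.

About 4,371 are unemployed.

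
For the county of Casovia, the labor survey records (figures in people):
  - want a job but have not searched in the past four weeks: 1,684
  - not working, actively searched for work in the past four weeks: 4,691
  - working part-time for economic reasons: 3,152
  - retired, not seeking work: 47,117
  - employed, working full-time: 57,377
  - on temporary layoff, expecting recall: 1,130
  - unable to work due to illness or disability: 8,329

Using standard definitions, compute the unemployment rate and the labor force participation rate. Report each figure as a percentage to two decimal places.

Unemployment rate ≈ 8.77%; labor force participation rate ≈ 53.73%.

Employed = 3,152 + 57,377 = 60,529 (anyone who worked, including part-time for economic reasons, counts as employed).
Unemployed = 4,691 + 1,130 = 5,821 (jobless and actively searching, or on temporary layoff).
Labor force = 60,529 + 5,821 = 66,350.
Not in labor force = 1,684 + 47,117 + 8,329 = 57,130 (those not working and not actively searching are outside the labor force — including those who want a job but have given up searching).
Civilian working-age population = 66,350 + 57,130 = 123,480.
Unemployment rate = 5,821 / 66,350 = 8.77%.
Labor force participation rate = 66,350 / 123,480 = 53.73%.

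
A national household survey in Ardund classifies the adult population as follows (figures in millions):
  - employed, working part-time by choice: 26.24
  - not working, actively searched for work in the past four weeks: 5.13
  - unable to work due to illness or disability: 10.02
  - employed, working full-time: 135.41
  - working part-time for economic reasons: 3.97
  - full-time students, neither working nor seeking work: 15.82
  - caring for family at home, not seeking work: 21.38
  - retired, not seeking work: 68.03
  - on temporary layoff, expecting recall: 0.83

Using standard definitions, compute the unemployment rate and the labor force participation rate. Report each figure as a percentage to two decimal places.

Unemployment rate ≈ 3.47%; labor force participation rate ≈ 59.82%.

Employed = 26.24 + 135.41 + 3.97 = 165.62 million (anyone who worked, including part-time for economic reasons, counts as employed).
Unemployed = 5.13 + 0.83 = 5.96 million (jobless and actively searching, or on temporary layoff).
Labor force = 165.62 + 5.96 = 171.58 million.
Not in labor force = 10.02 + 15.82 + 21.38 + 68.03 = 115.25 million (those not working and not actively searching are outside the labor force).
Civilian working-age population = 171.58 + 115.25 = 286.83 million.
Unemployment rate = 5.96 / 171.58 = 3.47%.
Labor force participation rate = 171.58 / 286.83 = 59.82%.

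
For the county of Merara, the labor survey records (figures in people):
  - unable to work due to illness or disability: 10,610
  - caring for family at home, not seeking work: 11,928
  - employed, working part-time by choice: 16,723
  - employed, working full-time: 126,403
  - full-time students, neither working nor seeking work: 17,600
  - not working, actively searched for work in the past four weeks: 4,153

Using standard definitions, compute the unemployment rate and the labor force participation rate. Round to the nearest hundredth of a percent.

Employed = 16,723 + 126,403 = 143,126.
Unemployed = 4,153.
Labor force = 143,126 + 4,153 = 147,279.
Not in labor force = 10,610 + 11,928 + 17,600 = 40,138 (those not working and not actively searching are outside the labor force).
Civilian working-age population = 147,279 + 40,138 = 187,417.
Unemployment rate = 4,153 / 147,279 = 2.82%.
Labor force participation rate = 147,279 / 187,417 = 78.58%.

Unemployment rate ≈ 2.82%; labor force participation rate ≈ 78.58%.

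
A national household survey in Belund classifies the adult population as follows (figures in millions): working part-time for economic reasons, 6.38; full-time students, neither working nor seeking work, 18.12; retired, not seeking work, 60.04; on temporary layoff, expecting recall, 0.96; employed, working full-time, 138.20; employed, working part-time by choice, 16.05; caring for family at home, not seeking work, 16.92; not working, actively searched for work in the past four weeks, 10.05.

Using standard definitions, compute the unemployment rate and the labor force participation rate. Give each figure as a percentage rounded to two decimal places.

Unemployment rate ≈ 6.41%; labor force participation rate ≈ 64.35%.

Employed = 6.38 + 138.20 + 16.05 = 160.63 million (anyone who worked, including part-time for economic reasons, counts as employed).
Unemployed = 0.96 + 10.05 = 11.01 million (jobless and actively searching, or on temporary layoff).
Labor force = 160.63 + 11.01 = 171.64 million.
Not in labor force = 18.12 + 60.04 + 16.92 = 95.08 million (those not working and not actively searching are outside the labor force).
Civilian working-age population = 171.64 + 95.08 = 266.72 million.
Unemployment rate = 11.01 / 171.64 = 6.41%.
Labor force participation rate = 171.64 / 266.72 = 64.35%.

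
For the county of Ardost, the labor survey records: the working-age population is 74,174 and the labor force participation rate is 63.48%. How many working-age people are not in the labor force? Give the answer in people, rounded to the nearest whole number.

About 27,088 are not in the labor force.

Share not in the labor force = 1 − 0.6348 = 0.3652.
Not in labor force = 0.3652 × 74,174 ≈ 27,088.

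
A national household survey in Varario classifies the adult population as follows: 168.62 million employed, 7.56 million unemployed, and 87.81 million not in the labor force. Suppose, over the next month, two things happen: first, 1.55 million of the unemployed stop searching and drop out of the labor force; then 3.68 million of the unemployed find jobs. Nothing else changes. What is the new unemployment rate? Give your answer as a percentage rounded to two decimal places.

New unemployment rate ≈ 1.33%.

Initially, labor force = 168.62 + 7.56 = 176.18 million, so u = 7.56/176.18 = 4.29%.
After the first change, unemployed and labor force both fall by 1.55 → E = 168.62, U = 6.01, labor force = 174.63 million.
After the second change, unemployed falls and employed rises by 3.68; labor force unchanged → E = 172.30, U = 2.33, labor force = 174.63 million.
New unemployment rate = 2.33 / 174.63 = 1.33%.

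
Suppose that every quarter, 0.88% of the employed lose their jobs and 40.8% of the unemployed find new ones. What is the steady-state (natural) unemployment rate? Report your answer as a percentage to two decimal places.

At steady state the flows balance: s·E = f·U, so U/(E+U) = s/(s+f).
u* = 0.88 / (0.88 + 40.8) = 0.88 / 41.68 = 2.11%.

Steady-state unemployment rate ≈ 2.11%.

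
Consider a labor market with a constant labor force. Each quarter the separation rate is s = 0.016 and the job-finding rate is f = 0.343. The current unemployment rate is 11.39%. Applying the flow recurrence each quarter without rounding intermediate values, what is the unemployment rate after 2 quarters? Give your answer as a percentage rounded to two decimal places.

With a fixed labor force, u_{t+1} = u_t + s·(1−u_t) − f·u_t = u_t·(1−s−f) + s.
Here 1−s−f = 0.641 and s = 0.016.
u_1 = 0.113900 × 0.641 + 0.016 = 0.089010.
u_2 = 0.089010 × 0.641 + 0.016 = 0.073055.

Unemployment rate after two quarters ≈ 7.31%.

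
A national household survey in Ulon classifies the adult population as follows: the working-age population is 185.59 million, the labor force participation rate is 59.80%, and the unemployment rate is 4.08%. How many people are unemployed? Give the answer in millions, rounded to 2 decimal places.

Labor force = 0.5980 × 185.59 = 110.98 million.
Unemployed = 0.0408 × 110.98 ≈ 4.53 million.

About 4.53 million are unemployed.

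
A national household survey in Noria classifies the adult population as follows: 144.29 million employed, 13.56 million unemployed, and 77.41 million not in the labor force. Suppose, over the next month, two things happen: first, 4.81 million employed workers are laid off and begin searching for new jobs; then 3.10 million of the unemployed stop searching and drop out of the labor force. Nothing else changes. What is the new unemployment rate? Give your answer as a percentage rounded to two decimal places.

New unemployment rate ≈ 9.87%.

Initially, labor force = 144.29 + 13.56 = 157.85 million, so u = 13.56/157.85 = 8.59%.
After the first change, employed falls and unemployed rises by 4.81; labor force unchanged → E = 139.48, U = 18.37, labor force = 157.85 million.
After the second change, unemployed and labor force both fall by 3.10 → E = 139.48, U = 15.27, labor force = 154.75 million.
New unemployment rate = 15.27 / 154.75 = 9.87%.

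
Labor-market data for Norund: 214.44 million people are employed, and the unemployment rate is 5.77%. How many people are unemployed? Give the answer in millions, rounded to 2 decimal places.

Let U be the number unemployed. The labor force is E + U, and U/(E+U) = 0.0577.
So U = 0.0577 × 214.44 / (1 − 0.0577) = 12.3732 / 0.9423 ≈ 13.13 million.

About 13.13 million are unemployed.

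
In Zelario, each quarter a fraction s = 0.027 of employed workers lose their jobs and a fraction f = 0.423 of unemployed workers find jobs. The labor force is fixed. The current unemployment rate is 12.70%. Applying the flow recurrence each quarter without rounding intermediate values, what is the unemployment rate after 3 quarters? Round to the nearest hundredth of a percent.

With a fixed labor force, u_{t+1} = u_t + s·(1−u_t) − f·u_t = u_t·(1−s−f) + s.
Here 1−s−f = 0.550 and s = 0.027.
u_1 = 0.127000 × 0.550 + 0.027 = 0.096850.
u_2 = 0.096850 × 0.550 + 0.027 = 0.080268.
u_3 = 0.080268 × 0.550 + 0.027 = 0.071147.

Unemployment rate after three quarters ≈ 7.11%.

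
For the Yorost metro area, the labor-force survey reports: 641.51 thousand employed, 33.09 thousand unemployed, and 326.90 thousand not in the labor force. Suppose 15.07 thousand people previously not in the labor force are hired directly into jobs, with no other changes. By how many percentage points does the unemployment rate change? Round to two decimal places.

The unemployment rate changes by −0.11 percentage points.

Initially, labor force = 641.51 + 33.09 = 674.60 thousand, so u = 33.09/674.60 = 4.91%.
After the change, employed and labor force both rise by 15.07; unemployed unchanged → E = 656.58, U = 33.09, labor force = 689.67 thousand.
New unemployment rate = 33.09 / 689.67 = 4.80%.
Change = 4.80% − 4.91% = −0.11 percentage points.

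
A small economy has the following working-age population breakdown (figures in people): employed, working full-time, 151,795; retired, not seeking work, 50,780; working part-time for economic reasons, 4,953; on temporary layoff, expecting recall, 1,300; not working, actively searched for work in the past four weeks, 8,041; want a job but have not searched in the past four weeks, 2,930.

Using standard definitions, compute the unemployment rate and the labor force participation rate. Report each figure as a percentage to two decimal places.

Employed = 151,795 + 4,953 = 156,748 (anyone who worked, including part-time for economic reasons, counts as employed).
Unemployed = 1,300 + 8,041 = 9,341 (jobless and actively searching, or on temporary layoff).
Labor force = 156,748 + 9,341 = 166,089.
Not in labor force = 50,780 + 2,930 = 53,710 (those not working and not actively searching are outside the labor force — including those who want a job but have given up searching).
Civilian working-age population = 166,089 + 53,710 = 219,799.
Unemployment rate = 9,341 / 166,089 = 5.62%.
Labor force participation rate = 166,089 / 219,799 = 75.56%.

Unemployment rate ≈ 5.62%; labor force participation rate ≈ 75.56%.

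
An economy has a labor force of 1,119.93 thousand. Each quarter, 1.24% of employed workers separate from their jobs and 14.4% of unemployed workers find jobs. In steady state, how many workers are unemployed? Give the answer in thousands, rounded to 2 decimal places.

About 88.79 thousand are unemployed in steady state.

Steady-state unemployment rate u* = s/(s+f) = 1.24/(1.24+14.4) = 0.079284.
Unemployed = u* × labor force = 0.079284 × 1,119.93 ≈ 88.79 thousand.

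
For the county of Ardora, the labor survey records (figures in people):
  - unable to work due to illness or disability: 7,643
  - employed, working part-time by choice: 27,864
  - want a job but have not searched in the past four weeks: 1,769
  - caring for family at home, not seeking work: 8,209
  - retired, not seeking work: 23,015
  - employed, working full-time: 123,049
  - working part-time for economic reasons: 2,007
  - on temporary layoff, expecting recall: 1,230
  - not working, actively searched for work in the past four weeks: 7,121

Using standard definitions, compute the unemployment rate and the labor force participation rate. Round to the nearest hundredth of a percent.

Unemployment rate ≈ 5.18%; labor force participation rate ≈ 79.87%.

Employed = 27,864 + 123,049 + 2,007 = 152,920 (anyone who worked, including part-time for economic reasons, counts as employed).
Unemployed = 1,230 + 7,121 = 8,351 (jobless and actively searching, or on temporary layoff).
Labor force = 152,920 + 8,351 = 161,271.
Not in labor force = 7,643 + 1,769 + 8,209 + 23,015 = 40,636 (those not working and not actively searching are outside the labor force — including those who want a job but have given up searching).
Civilian working-age population = 161,271 + 40,636 = 201,907.
Unemployment rate = 8,351 / 161,271 = 5.18%.
Labor force participation rate = 161,271 / 201,907 = 79.87%.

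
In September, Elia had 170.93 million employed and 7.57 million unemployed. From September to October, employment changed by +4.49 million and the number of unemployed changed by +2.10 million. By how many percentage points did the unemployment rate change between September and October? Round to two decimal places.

The unemployment rate changed by +0.98 percentage points.

September: labor force = 170.93 + 7.57 = 178.50; u = 7.57/178.50 = 4.24%.
October: labor force = 175.42 + 9.67 = 185.09; u = 9.67/185.09 = 5.22%.
Change = 5.22% − 4.24% = +0.98 pp.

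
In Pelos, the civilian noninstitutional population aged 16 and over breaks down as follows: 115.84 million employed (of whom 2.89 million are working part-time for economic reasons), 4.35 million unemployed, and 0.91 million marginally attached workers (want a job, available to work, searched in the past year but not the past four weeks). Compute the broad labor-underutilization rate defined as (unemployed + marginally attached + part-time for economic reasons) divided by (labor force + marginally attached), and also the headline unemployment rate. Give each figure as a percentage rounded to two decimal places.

Broad underutilization rate ≈ 6.73%; headline unemployment rate ≈ 3.62%.

Labor force = 115.84 + 4.35 = 120.19 million.
Numerator = 4.35 + 0.91 + 2.89 = 8.15 million.
Denominator = 120.19 + 0.91 = 121.10 million.
Broad rate = 8.15 / 121.10 = 6.73%.
Headline unemployment rate = 4.35 / 120.19 = 3.62%.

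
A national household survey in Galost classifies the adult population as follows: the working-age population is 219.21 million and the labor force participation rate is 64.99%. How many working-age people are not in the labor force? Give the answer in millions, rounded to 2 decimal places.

Share not in the labor force = 1 − 0.6499 = 0.3501.
Not in labor force = 0.3501 × 219.21 ≈ 76.75 million.

About 76.75 million are not in the labor force.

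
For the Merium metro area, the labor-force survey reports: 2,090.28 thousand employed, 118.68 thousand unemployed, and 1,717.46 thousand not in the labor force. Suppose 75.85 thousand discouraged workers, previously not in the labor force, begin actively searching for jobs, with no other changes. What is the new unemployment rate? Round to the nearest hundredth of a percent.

Initially, labor force = 2,090.28 + 118.68 = 2,208.96 thousand, so u = 118.68/2,208.96 = 5.37%.
After the change, unemployed and labor force both rise by 75.85 → E = 2,090.28, U = 194.53, labor force = 2,284.81 thousand.
New unemployment rate = 194.53 / 2,284.81 = 8.51%.

New unemployment rate ≈ 8.51%.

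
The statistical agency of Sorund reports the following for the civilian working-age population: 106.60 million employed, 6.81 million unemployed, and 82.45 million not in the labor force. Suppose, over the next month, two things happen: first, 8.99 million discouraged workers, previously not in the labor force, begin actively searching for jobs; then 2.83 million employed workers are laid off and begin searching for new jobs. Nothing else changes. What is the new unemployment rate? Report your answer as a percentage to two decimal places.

New unemployment rate ≈ 15.22%.

Initially, labor force = 106.60 + 6.81 = 113.41 million, so u = 6.81/113.41 = 6.00%.
After the first change, unemployed and labor force both rise by 8.99 → E = 106.60, U = 15.80, labor force = 122.40 million.
After the second change, employed falls and unemployed rises by 2.83; labor force unchanged → E = 103.77, U = 18.63, labor force = 122.40 million.
New unemployment rate = 18.63 / 122.40 = 15.22%.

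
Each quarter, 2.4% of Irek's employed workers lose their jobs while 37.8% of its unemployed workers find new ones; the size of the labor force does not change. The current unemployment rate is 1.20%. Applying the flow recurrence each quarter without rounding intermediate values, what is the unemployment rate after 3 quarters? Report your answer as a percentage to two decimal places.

With a fixed labor force, u_{t+1} = u_t + s·(1−u_t) − f·u_t = u_t·(1−s−f) + s.
Here 1−s−f = 0.598 and s = 0.024.
u_1 = 0.012000 × 0.598 + 0.024 = 0.031176.
u_2 = 0.031176 × 0.598 + 0.024 = 0.042643.
u_3 = 0.042643 × 0.598 + 0.024 = 0.049501.

Unemployment rate after three quarters ≈ 4.95%.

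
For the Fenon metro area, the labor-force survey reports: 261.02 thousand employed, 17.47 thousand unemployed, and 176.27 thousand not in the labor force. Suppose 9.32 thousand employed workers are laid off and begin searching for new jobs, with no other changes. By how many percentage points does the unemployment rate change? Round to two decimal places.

Initially, labor force = 261.02 + 17.47 = 278.49 thousand, so u = 17.47/278.49 = 6.27%.
After the change, employed falls and unemployed rises by 9.32; labor force unchanged → E = 251.70, U = 26.79, labor force = 278.49 thousand.
New unemployment rate = 26.79 / 278.49 = 9.62%.
Change = 9.62% − 6.27% = +3.35 percentage points.

The unemployment rate changes by +3.35 percentage points.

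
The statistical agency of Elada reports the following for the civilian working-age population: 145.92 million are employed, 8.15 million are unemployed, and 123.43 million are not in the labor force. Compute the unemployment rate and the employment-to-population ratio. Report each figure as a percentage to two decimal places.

Labor force = employed + unemployed = 145.92 + 8.15 = 154.07 million.
Working-age population = 154.07 + 123.43 = 277.50 million.
Unemployment rate = 8.15 / 154.07 = 5.29%.
Employment-population ratio = 145.92 / 277.50 = 52.58%.

Unemployment rate ≈ 5.29%; employment-population ratio ≈ 52.58%.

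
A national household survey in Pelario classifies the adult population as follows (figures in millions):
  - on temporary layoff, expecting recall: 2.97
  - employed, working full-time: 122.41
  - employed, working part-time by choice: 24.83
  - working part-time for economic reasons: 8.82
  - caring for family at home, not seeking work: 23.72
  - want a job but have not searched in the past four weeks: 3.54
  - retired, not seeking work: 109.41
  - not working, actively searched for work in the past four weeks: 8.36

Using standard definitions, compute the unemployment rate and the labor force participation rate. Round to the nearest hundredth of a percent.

Unemployment rate ≈ 6.77%; labor force participation rate ≈ 55.05%.

Employed = 122.41 + 24.83 + 8.82 = 156.06 million (anyone who worked, including part-time for economic reasons, counts as employed).
Unemployed = 2.97 + 8.36 = 11.33 million (jobless and actively searching, or on temporary layoff).
Labor force = 156.06 + 11.33 = 167.39 million.
Not in labor force = 23.72 + 3.54 + 109.41 = 136.67 million (those not working and not actively searching are outside the labor force — including those who want a job but have given up searching).
Civilian working-age population = 167.39 + 136.67 = 304.06 million.
Unemployment rate = 11.33 / 167.39 = 6.77%.
Labor force participation rate = 167.39 / 304.06 = 55.05%.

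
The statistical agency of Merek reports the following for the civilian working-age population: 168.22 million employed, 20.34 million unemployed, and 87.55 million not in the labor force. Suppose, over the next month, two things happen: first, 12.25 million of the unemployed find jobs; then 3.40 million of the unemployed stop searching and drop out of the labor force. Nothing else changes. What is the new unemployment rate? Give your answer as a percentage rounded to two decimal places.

Initially, labor force = 168.22 + 20.34 = 188.56 million, so u = 20.34/188.56 = 10.79%.
After the first change, unemployed falls and employed rises by 12.25; labor force unchanged → E = 180.47, U = 8.09, labor force = 188.56 million.
After the second change, unemployed and labor force both fall by 3.40 → E = 180.47, U = 4.69, labor force = 185.16 million.
New unemployment rate = 4.69 / 185.16 = 2.53%.

New unemployment rate ≈ 2.53%.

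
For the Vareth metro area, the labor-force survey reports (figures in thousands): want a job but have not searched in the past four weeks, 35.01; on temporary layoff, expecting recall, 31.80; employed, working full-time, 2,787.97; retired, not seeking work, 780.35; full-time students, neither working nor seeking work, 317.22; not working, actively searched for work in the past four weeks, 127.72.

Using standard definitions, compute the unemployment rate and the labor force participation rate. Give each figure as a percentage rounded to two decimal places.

Employed = 2,787.97 thousand.
Unemployed = 31.80 + 127.72 = 159.52 thousand (jobless and actively searching, or on temporary layoff).
Labor force = 2,787.97 + 159.52 = 2,947.49 thousand.
Not in labor force = 35.01 + 780.35 + 317.22 = 1,132.58 thousand (those not working and not actively searching are outside the labor force — including those who want a job but have given up searching).
Civilian working-age population = 2,947.49 + 1,132.58 = 4,080.07 thousand.
Unemployment rate = 159.52 / 2,947.49 = 5.41%.
Labor force participation rate = 2,947.49 / 4,080.07 = 72.24%.

Unemployment rate ≈ 5.41%; labor force participation rate ≈ 72.24%.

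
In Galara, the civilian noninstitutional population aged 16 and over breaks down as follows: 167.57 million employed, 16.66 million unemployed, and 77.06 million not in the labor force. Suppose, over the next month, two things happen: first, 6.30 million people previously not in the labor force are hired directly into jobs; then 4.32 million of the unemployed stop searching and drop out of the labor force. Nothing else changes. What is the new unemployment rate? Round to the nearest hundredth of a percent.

New unemployment rate ≈ 6.63%.

Initially, labor force = 167.57 + 16.66 = 184.23 million, so u = 16.66/184.23 = 9.04%.
After the first change, employed and labor force both rise by 6.30; unemployed unchanged → E = 173.87, U = 16.66, labor force = 190.53 million.
After the second change, unemployed and labor force both fall by 4.32 → E = 173.87, U = 12.34, labor force = 186.21 million.
New unemployment rate = 12.34 / 186.21 = 6.63%.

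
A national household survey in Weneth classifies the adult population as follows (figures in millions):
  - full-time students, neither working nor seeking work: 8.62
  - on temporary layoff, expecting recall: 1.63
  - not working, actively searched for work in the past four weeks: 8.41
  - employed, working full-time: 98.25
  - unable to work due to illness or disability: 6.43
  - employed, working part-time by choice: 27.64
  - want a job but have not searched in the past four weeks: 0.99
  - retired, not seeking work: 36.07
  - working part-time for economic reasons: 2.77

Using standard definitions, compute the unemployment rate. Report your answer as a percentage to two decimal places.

Unemployment rate ≈ 7.24%.

Employed = 98.25 + 27.64 + 2.77 = 128.66 million (anyone who worked, including part-time for economic reasons, counts as employed).
Unemployed = 1.63 + 8.41 = 10.04 million (jobless and actively searching, or on temporary layoff).
Labor force = 128.66 + 10.04 = 138.70 million.
Unemployment rate = 10.04 / 138.70 = 7.24%.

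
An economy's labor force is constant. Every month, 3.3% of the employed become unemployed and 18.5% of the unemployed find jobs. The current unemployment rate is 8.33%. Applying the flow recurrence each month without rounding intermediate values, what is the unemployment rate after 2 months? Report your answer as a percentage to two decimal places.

With a fixed labor force, u_{t+1} = u_t + s·(1−u_t) − f·u_t = u_t·(1−s−f) + s.
Here 1−s−f = 0.782 and s = 0.033.
u_1 = 0.083300 × 0.782 + 0.033 = 0.098141.
u_2 = 0.098141 × 0.782 + 0.033 = 0.109746.

Unemployment rate after two months ≈ 10.97%.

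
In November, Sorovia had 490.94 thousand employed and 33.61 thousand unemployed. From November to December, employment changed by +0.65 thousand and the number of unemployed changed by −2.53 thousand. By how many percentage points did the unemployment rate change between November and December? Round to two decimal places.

November: labor force = 490.94 + 33.61 = 524.55; u = 33.61/524.55 = 6.41%.
December: labor force = 491.59 + 31.08 = 522.67; u = 31.08/522.67 = 5.95%.
Change = 5.95% − 6.41% = −0.46 pp.

The unemployment rate changed by −0.46 percentage points.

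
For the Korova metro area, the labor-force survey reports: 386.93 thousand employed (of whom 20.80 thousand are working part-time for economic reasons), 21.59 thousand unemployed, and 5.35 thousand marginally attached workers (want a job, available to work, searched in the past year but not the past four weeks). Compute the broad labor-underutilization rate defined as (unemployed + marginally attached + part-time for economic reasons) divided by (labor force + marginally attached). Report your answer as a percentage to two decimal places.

Labor force = 386.93 + 21.59 = 408.52 thousand.
Numerator = 21.59 + 5.35 + 20.80 = 47.74 thousand.
Denominator = 408.52 + 5.35 = 413.87 thousand.
Broad rate = 47.74 / 413.87 = 11.54%.

Broad underutilization rate ≈ 11.54%.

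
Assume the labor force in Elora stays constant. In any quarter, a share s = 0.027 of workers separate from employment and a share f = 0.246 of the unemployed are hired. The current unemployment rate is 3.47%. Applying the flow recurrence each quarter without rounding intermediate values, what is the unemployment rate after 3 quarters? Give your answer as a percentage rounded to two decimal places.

Unemployment rate after three quarters ≈ 7.42%.

With a fixed labor force, u_{t+1} = u_t + s·(1−u_t) − f·u_t = u_t·(1−s−f) + s.
Here 1−s−f = 0.727 and s = 0.027.
u_1 = 0.034700 × 0.727 + 0.027 = 0.052227.
u_2 = 0.052227 × 0.727 + 0.027 = 0.064969.
u_3 = 0.064969 × 0.727 + 0.027 = 0.074232.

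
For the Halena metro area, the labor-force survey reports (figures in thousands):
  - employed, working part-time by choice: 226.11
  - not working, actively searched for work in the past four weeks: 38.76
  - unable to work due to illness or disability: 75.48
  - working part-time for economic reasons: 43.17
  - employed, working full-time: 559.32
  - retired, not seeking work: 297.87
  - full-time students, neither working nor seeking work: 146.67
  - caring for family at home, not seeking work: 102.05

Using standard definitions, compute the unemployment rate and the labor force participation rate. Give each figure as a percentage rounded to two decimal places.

Unemployment rate ≈ 4.47%; labor force participation rate ≈ 58.23%.

Employed = 226.11 + 43.17 + 559.32 = 828.60 thousand (anyone who worked, including part-time for economic reasons, counts as employed).
Unemployed = 38.76 thousand.
Labor force = 828.60 + 38.76 = 867.36 thousand.
Not in labor force = 75.48 + 297.87 + 146.67 + 102.05 = 622.07 thousand (those not working and not actively searching are outside the labor force).
Civilian working-age population = 867.36 + 622.07 = 1,489.43 thousand.
Unemployment rate = 38.76 / 867.36 = 4.47%.
Labor force participation rate = 867.36 / 1,489.43 = 58.23%.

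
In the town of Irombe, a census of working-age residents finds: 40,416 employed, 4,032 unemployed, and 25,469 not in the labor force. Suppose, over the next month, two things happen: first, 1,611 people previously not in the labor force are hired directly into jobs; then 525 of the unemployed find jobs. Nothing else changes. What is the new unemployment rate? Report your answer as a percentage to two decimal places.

Initially, labor force = 40,416 + 4,032 = 44,448, so u = 4,032/44,448 = 9.07%.
After the first change, employed and labor force both rise by 1,611; unemployed unchanged → E = 42,027, U = 4,032, labor force = 46,059.
After the second change, unemployed falls and employed rises by 525; labor force unchanged → E = 42,552, U = 3,507, labor force = 46,059.
New unemployment rate = 3,507 / 46,059 = 7.61%.

New unemployment rate ≈ 7.61%.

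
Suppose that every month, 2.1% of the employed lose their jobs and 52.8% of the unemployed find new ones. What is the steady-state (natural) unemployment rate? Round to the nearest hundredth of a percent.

Steady-state unemployment rate ≈ 3.83%.

At steady state the flows balance: s·E = f·U, so U/(E+U) = s/(s+f).
u* = 2.1 / (2.1 + 52.8) = 2.1 / 54.90 = 3.83%.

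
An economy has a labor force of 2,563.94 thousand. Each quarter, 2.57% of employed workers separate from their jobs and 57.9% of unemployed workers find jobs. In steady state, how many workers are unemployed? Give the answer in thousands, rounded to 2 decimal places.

About 108.97 thousand are unemployed in steady state.

Steady-state unemployment rate u* = s/(s+f) = 2.57/(2.57+57.9) = 0.042500.
Unemployed = u* × labor force = 0.042500 × 2,563.94 ≈ 108.97 thousand.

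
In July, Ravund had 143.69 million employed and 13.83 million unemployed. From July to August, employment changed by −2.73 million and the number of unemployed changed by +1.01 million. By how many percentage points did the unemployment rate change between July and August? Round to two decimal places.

The unemployment rate changed by +0.75 percentage points.

July: labor force = 143.69 + 13.83 = 157.52; u = 13.83/157.52 = 8.78%.
August: labor force = 140.96 + 14.84 = 155.80; u = 14.84/155.80 = 9.53%.
Change = 9.53% − 8.78% = +0.75 pp.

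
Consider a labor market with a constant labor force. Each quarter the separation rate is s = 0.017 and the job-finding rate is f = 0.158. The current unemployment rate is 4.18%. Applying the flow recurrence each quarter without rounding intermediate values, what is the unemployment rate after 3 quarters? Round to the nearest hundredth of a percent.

With a fixed labor force, u_{t+1} = u_t + s·(1−u_t) − f·u_t = u_t·(1−s−f) + s.
Here 1−s−f = 0.825 and s = 0.017.
u_1 = 0.041800 × 0.825 + 0.017 = 0.051485.
u_2 = 0.051485 × 0.825 + 0.017 = 0.059475.
u_3 = 0.059475 × 0.825 + 0.017 = 0.066067.

Unemployment rate after three quarters ≈ 6.61%.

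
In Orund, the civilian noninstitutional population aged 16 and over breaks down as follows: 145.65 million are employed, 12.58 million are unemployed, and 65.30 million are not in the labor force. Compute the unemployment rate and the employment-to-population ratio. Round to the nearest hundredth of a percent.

Unemployment rate ≈ 7.95%; employment-population ratio ≈ 65.16%.

Labor force = employed + unemployed = 145.65 + 12.58 = 158.23 million.
Working-age population = 158.23 + 65.30 = 223.53 million.
Unemployment rate = 12.58 / 158.23 = 7.95%.
Employment-population ratio = 145.65 / 223.53 = 65.16%.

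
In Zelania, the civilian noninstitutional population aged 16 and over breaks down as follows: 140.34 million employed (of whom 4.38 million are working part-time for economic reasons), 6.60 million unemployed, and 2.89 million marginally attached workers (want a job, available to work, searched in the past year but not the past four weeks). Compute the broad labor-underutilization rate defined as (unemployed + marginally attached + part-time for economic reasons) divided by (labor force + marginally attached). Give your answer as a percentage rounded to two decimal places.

Labor force = 140.34 + 6.60 = 146.94 million.
Numerator = 6.60 + 2.89 + 4.38 = 13.87 million.
Denominator = 146.94 + 2.89 = 149.83 million.
Broad rate = 13.87 / 149.83 = 9.26%.

Broad underutilization rate ≈ 9.26%.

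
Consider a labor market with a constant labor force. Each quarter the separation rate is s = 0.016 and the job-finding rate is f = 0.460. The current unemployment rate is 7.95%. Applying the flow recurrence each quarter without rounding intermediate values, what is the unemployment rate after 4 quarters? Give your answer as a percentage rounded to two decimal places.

Unemployment rate after four quarters ≈ 3.71%.

With a fixed labor force, u_{t+1} = u_t + s·(1−u_t) − f·u_t = u_t·(1−s−f) + s.
Here 1−s−f = 0.524 and s = 0.016.
u_1 = 0.079500 × 0.524 + 0.016 = 0.057658.
u_2 = 0.057658 × 0.524 + 0.016 = 0.046213.
u_3 = 0.046213 × 0.524 + 0.016 = 0.040216.
u_4 = 0.040216 × 0.524 + 0.016 = 0.037073.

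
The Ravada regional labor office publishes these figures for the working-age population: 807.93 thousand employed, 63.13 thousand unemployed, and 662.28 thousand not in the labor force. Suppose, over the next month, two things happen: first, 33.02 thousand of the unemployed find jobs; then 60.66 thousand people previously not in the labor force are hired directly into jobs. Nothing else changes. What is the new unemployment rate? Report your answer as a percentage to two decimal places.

New unemployment rate ≈ 3.23%.

Initially, labor force = 807.93 + 63.13 = 871.06 thousand, so u = 63.13/871.06 = 7.25%.
After the first change, unemployed falls and employed rises by 33.02; labor force unchanged → E = 840.95, U = 30.11, labor force = 871.06 thousand.
After the second change, employed and labor force both rise by 60.66; unemployed unchanged → E = 901.61, U = 30.11, labor force = 931.72 thousand.
New unemployment rate = 30.11 / 931.72 = 3.23%.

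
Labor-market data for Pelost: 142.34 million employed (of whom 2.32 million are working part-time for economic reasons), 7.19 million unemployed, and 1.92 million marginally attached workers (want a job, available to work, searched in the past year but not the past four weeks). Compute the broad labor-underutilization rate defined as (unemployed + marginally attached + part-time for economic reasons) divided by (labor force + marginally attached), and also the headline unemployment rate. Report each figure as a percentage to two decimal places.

Broad underutilization rate ≈ 7.55%; headline unemployment rate ≈ 4.81%.

Labor force = 142.34 + 7.19 = 149.53 million.
Numerator = 7.19 + 1.92 + 2.32 = 11.43 million.
Denominator = 149.53 + 1.92 = 151.45 million.
Broad rate = 11.43 / 151.45 = 7.55%.
Headline unemployment rate = 7.19 / 149.53 = 4.81%.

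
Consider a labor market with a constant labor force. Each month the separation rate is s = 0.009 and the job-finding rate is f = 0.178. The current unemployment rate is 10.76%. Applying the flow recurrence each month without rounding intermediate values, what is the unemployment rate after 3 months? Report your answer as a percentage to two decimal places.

With a fixed labor force, u_{t+1} = u_t + s·(1−u_t) − f·u_t = u_t·(1−s−f) + s.
Here 1−s−f = 0.813 and s = 0.009.
u_1 = 0.107600 × 0.813 + 0.009 = 0.096479.
u_2 = 0.096479 × 0.813 + 0.009 = 0.087437.
u_3 = 0.087437 × 0.813 + 0.009 = 0.080086.

Unemployment rate after three months ≈ 8.01%.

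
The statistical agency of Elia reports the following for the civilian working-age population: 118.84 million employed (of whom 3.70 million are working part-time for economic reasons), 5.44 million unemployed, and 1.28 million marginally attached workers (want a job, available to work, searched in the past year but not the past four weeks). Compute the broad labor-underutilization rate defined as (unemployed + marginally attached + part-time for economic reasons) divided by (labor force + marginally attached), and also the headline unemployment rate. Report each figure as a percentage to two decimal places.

Broad underutilization rate ≈ 8.30%; headline unemployment rate ≈ 4.38%.

Labor force = 118.84 + 5.44 = 124.28 million.
Numerator = 5.44 + 1.28 + 3.70 = 10.42 million.
Denominator = 124.28 + 1.28 = 125.56 million.
Broad rate = 10.42 / 125.56 = 8.30%.
Headline unemployment rate = 5.44 / 124.28 = 4.38%.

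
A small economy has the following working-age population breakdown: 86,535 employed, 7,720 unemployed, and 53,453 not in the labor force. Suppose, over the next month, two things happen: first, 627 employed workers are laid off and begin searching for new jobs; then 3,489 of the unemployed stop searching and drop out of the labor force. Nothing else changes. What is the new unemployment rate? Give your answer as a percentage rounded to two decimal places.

Initially, labor force = 86,535 + 7,720 = 94,255, so u = 7,720/94,255 = 8.19%.
After the first change, employed falls and unemployed rises by 627; labor force unchanged → E = 85,908, U = 8,347, labor force = 94,255.
After the second change, unemployed and labor force both fall by 3,489 → E = 85,908, U = 4,858, labor force = 90,766.
New unemployment rate = 4,858 / 90,766 = 5.35%.

New unemployment rate ≈ 5.35%.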